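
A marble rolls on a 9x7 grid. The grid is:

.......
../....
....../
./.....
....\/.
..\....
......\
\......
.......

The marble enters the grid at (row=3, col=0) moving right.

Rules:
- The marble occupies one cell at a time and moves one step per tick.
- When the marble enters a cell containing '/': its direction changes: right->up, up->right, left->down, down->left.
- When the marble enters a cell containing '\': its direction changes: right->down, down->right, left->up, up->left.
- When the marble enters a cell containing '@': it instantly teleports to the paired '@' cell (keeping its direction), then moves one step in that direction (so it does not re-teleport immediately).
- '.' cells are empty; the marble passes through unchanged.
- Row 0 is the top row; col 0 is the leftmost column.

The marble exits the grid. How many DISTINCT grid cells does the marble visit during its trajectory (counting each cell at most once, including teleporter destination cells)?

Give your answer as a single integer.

Answer: 5

Derivation:
Step 1: enter (3,0), '.' pass, move right to (3,1)
Step 2: enter (3,1), '/' deflects right->up, move up to (2,1)
Step 3: enter (2,1), '.' pass, move up to (1,1)
Step 4: enter (1,1), '.' pass, move up to (0,1)
Step 5: enter (0,1), '.' pass, move up to (-1,1)
Step 6: at (-1,1) — EXIT via top edge, pos 1
Distinct cells visited: 5 (path length 5)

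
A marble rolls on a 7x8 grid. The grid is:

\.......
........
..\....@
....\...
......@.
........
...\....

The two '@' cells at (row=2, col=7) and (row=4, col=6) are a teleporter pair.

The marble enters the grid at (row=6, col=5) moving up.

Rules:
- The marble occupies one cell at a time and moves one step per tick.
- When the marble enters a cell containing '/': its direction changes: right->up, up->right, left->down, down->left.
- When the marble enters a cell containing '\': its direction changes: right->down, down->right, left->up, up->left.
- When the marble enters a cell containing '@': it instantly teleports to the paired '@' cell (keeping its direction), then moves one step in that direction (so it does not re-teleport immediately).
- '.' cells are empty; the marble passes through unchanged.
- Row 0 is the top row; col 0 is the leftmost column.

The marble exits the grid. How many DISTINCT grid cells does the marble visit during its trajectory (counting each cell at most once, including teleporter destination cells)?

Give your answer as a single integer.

Step 1: enter (6,5), '.' pass, move up to (5,5)
Step 2: enter (5,5), '.' pass, move up to (4,5)
Step 3: enter (4,5), '.' pass, move up to (3,5)
Step 4: enter (3,5), '.' pass, move up to (2,5)
Step 5: enter (2,5), '.' pass, move up to (1,5)
Step 6: enter (1,5), '.' pass, move up to (0,5)
Step 7: enter (0,5), '.' pass, move up to (-1,5)
Step 8: at (-1,5) — EXIT via top edge, pos 5
Distinct cells visited: 7 (path length 7)

Answer: 7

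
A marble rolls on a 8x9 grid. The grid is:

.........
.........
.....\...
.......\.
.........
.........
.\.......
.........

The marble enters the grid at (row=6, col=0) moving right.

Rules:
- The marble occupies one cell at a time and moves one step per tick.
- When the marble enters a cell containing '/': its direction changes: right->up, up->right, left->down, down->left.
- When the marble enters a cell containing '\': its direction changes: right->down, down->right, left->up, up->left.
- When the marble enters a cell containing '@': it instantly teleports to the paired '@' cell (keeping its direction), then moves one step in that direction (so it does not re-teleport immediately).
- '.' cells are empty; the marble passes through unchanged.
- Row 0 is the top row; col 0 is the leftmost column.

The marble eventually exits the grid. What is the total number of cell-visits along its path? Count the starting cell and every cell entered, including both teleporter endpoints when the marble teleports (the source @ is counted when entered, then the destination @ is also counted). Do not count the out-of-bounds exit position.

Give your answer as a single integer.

Step 1: enter (6,0), '.' pass, move right to (6,1)
Step 2: enter (6,1), '\' deflects right->down, move down to (7,1)
Step 3: enter (7,1), '.' pass, move down to (8,1)
Step 4: at (8,1) — EXIT via bottom edge, pos 1
Path length (cell visits): 3

Answer: 3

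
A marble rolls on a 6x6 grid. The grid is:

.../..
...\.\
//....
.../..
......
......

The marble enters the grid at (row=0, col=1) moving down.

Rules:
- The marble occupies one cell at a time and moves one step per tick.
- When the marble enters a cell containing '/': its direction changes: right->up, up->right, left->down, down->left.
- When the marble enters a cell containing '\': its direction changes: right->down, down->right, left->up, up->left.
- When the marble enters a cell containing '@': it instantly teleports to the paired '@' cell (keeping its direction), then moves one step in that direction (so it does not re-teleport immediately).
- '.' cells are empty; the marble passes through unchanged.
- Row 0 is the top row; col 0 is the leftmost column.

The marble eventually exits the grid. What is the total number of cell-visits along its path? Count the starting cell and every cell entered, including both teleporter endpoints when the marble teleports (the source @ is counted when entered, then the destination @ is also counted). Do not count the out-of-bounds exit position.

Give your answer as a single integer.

Answer: 7

Derivation:
Step 1: enter (0,1), '.' pass, move down to (1,1)
Step 2: enter (1,1), '.' pass, move down to (2,1)
Step 3: enter (2,1), '/' deflects down->left, move left to (2,0)
Step 4: enter (2,0), '/' deflects left->down, move down to (3,0)
Step 5: enter (3,0), '.' pass, move down to (4,0)
Step 6: enter (4,0), '.' pass, move down to (5,0)
Step 7: enter (5,0), '.' pass, move down to (6,0)
Step 8: at (6,0) — EXIT via bottom edge, pos 0
Path length (cell visits): 7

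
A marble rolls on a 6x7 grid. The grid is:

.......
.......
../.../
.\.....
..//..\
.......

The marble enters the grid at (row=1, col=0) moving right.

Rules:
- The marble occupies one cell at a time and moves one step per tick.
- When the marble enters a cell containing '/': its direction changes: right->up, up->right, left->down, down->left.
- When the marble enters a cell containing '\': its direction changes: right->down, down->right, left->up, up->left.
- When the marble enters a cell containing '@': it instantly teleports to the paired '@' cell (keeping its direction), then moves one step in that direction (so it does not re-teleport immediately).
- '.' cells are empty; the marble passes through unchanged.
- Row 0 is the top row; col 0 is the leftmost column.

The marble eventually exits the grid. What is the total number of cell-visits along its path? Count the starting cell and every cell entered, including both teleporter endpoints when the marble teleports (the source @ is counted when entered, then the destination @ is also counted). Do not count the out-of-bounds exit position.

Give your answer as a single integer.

Answer: 7

Derivation:
Step 1: enter (1,0), '.' pass, move right to (1,1)
Step 2: enter (1,1), '.' pass, move right to (1,2)
Step 3: enter (1,2), '.' pass, move right to (1,3)
Step 4: enter (1,3), '.' pass, move right to (1,4)
Step 5: enter (1,4), '.' pass, move right to (1,5)
Step 6: enter (1,5), '.' pass, move right to (1,6)
Step 7: enter (1,6), '.' pass, move right to (1,7)
Step 8: at (1,7) — EXIT via right edge, pos 1
Path length (cell visits): 7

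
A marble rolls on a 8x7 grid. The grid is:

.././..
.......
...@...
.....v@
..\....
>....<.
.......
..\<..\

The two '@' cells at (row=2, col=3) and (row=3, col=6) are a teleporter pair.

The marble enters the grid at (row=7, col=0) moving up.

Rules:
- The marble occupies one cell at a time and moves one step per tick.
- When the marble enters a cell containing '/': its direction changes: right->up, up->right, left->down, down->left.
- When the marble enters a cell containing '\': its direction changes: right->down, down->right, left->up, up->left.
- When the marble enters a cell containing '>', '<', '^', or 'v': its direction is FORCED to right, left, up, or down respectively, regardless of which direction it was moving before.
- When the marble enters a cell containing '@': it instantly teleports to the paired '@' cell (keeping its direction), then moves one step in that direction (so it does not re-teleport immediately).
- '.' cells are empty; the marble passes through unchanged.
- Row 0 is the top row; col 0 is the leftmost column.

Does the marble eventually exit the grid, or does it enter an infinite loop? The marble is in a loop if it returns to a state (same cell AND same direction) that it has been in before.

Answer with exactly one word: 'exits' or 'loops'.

Answer: loops

Derivation:
Step 1: enter (7,0), '.' pass, move up to (6,0)
Step 2: enter (6,0), '.' pass, move up to (5,0)
Step 3: enter (5,0), '>' forces up->right, move right to (5,1)
Step 4: enter (5,1), '.' pass, move right to (5,2)
Step 5: enter (5,2), '.' pass, move right to (5,3)
Step 6: enter (5,3), '.' pass, move right to (5,4)
Step 7: enter (5,4), '.' pass, move right to (5,5)
Step 8: enter (5,5), '<' forces right->left, move left to (5,4)
Step 9: enter (5,4), '.' pass, move left to (5,3)
Step 10: enter (5,3), '.' pass, move left to (5,2)
Step 11: enter (5,2), '.' pass, move left to (5,1)
Step 12: enter (5,1), '.' pass, move left to (5,0)
Step 13: enter (5,0), '>' forces left->right, move right to (5,1)
Step 14: at (5,1) dir=right — LOOP DETECTED (seen before)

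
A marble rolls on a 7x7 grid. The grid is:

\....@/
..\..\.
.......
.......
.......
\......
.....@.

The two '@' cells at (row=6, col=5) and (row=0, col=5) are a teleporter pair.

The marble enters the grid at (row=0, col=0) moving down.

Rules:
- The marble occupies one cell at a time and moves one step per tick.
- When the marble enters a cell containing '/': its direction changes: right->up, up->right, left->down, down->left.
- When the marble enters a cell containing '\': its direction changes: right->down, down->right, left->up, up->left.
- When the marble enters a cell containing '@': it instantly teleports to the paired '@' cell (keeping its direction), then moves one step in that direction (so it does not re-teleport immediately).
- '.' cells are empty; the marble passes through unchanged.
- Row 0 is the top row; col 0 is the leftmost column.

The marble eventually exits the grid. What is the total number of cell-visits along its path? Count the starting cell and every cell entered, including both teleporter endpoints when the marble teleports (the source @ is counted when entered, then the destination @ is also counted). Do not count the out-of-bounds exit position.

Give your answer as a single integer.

Step 1: enter (0,0), '\' deflects down->right, move right to (0,1)
Step 2: enter (0,1), '.' pass, move right to (0,2)
Step 3: enter (0,2), '.' pass, move right to (0,3)
Step 4: enter (0,3), '.' pass, move right to (0,4)
Step 5: enter (0,4), '.' pass, move right to (0,5)
Step 6: enter (0,5), '@' teleport (0,5)->(6,5), also enter (6,5), move right to (6,6)
Step 7: enter (6,6), '.' pass, move right to (6,7)
Step 8: at (6,7) — EXIT via right edge, pos 6
Path length (cell visits): 8

Answer: 8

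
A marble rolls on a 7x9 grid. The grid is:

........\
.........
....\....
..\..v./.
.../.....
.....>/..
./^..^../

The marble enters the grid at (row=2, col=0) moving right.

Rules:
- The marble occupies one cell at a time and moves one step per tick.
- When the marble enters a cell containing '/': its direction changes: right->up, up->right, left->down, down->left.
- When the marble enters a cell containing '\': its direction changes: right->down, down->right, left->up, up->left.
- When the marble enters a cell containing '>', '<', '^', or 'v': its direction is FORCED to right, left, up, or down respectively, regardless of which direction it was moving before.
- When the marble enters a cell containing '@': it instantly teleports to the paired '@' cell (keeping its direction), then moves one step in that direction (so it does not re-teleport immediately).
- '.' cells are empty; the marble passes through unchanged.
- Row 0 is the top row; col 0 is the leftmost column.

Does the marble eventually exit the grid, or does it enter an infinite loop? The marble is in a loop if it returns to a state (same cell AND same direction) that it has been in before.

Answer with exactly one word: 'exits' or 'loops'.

Step 1: enter (2,0), '.' pass, move right to (2,1)
Step 2: enter (2,1), '.' pass, move right to (2,2)
Step 3: enter (2,2), '.' pass, move right to (2,3)
Step 4: enter (2,3), '.' pass, move right to (2,4)
Step 5: enter (2,4), '\' deflects right->down, move down to (3,4)
Step 6: enter (3,4), '.' pass, move down to (4,4)
Step 7: enter (4,4), '.' pass, move down to (5,4)
Step 8: enter (5,4), '.' pass, move down to (6,4)
Step 9: enter (6,4), '.' pass, move down to (7,4)
Step 10: at (7,4) — EXIT via bottom edge, pos 4

Answer: exits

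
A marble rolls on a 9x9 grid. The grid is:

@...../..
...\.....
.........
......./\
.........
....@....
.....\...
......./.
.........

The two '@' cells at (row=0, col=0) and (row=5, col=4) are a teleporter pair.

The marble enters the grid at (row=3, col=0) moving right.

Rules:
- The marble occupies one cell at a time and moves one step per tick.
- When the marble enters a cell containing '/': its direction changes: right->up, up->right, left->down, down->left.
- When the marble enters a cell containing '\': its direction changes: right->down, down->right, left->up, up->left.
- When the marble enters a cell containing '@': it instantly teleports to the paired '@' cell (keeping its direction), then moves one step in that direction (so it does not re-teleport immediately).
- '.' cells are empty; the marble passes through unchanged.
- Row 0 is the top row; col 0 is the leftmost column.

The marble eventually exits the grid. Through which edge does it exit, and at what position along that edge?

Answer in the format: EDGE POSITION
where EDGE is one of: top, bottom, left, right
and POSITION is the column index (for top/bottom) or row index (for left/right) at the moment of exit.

Step 1: enter (3,0), '.' pass, move right to (3,1)
Step 2: enter (3,1), '.' pass, move right to (3,2)
Step 3: enter (3,2), '.' pass, move right to (3,3)
Step 4: enter (3,3), '.' pass, move right to (3,4)
Step 5: enter (3,4), '.' pass, move right to (3,5)
Step 6: enter (3,5), '.' pass, move right to (3,6)
Step 7: enter (3,6), '.' pass, move right to (3,7)
Step 8: enter (3,7), '/' deflects right->up, move up to (2,7)
Step 9: enter (2,7), '.' pass, move up to (1,7)
Step 10: enter (1,7), '.' pass, move up to (0,7)
Step 11: enter (0,7), '.' pass, move up to (-1,7)
Step 12: at (-1,7) — EXIT via top edge, pos 7

Answer: top 7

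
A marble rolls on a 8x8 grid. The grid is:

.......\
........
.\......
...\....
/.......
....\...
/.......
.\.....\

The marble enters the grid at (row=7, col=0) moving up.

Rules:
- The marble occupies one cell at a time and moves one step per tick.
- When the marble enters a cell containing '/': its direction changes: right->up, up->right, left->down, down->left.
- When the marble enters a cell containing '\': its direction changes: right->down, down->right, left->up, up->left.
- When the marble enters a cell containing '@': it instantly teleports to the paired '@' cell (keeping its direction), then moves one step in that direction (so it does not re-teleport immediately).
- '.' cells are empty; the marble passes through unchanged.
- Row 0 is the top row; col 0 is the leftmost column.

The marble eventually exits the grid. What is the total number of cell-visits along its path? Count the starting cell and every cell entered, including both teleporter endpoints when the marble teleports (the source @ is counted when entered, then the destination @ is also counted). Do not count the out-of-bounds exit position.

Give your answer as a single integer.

Step 1: enter (7,0), '.' pass, move up to (6,0)
Step 2: enter (6,0), '/' deflects up->right, move right to (6,1)
Step 3: enter (6,1), '.' pass, move right to (6,2)
Step 4: enter (6,2), '.' pass, move right to (6,3)
Step 5: enter (6,3), '.' pass, move right to (6,4)
Step 6: enter (6,4), '.' pass, move right to (6,5)
Step 7: enter (6,5), '.' pass, move right to (6,6)
Step 8: enter (6,6), '.' pass, move right to (6,7)
Step 9: enter (6,7), '.' pass, move right to (6,8)
Step 10: at (6,8) — EXIT via right edge, pos 6
Path length (cell visits): 9

Answer: 9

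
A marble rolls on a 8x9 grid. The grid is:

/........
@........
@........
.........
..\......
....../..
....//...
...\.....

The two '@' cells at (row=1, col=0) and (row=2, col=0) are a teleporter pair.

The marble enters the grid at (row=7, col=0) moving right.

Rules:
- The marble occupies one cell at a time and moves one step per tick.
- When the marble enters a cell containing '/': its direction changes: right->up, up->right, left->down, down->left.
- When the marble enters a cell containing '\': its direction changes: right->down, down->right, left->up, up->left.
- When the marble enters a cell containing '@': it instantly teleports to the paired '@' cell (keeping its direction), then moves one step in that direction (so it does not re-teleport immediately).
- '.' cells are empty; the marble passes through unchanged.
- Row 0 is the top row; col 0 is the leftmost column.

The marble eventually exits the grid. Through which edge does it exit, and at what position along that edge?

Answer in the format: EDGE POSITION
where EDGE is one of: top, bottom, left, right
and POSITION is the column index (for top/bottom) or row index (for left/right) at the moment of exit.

Step 1: enter (7,0), '.' pass, move right to (7,1)
Step 2: enter (7,1), '.' pass, move right to (7,2)
Step 3: enter (7,2), '.' pass, move right to (7,3)
Step 4: enter (7,3), '\' deflects right->down, move down to (8,3)
Step 5: at (8,3) — EXIT via bottom edge, pos 3

Answer: bottom 3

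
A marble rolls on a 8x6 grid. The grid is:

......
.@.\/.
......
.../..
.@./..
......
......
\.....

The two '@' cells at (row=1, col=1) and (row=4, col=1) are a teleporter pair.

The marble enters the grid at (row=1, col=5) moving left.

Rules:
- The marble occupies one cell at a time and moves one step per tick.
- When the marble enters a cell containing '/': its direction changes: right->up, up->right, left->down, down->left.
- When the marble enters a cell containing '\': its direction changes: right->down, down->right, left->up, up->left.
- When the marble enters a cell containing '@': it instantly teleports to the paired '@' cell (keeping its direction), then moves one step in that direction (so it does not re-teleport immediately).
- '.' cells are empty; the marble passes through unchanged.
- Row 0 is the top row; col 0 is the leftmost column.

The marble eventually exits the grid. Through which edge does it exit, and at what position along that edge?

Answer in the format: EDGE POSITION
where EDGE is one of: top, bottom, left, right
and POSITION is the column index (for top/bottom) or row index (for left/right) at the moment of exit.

Answer: bottom 4

Derivation:
Step 1: enter (1,5), '.' pass, move left to (1,4)
Step 2: enter (1,4), '/' deflects left->down, move down to (2,4)
Step 3: enter (2,4), '.' pass, move down to (3,4)
Step 4: enter (3,4), '.' pass, move down to (4,4)
Step 5: enter (4,4), '.' pass, move down to (5,4)
Step 6: enter (5,4), '.' pass, move down to (6,4)
Step 7: enter (6,4), '.' pass, move down to (7,4)
Step 8: enter (7,4), '.' pass, move down to (8,4)
Step 9: at (8,4) — EXIT via bottom edge, pos 4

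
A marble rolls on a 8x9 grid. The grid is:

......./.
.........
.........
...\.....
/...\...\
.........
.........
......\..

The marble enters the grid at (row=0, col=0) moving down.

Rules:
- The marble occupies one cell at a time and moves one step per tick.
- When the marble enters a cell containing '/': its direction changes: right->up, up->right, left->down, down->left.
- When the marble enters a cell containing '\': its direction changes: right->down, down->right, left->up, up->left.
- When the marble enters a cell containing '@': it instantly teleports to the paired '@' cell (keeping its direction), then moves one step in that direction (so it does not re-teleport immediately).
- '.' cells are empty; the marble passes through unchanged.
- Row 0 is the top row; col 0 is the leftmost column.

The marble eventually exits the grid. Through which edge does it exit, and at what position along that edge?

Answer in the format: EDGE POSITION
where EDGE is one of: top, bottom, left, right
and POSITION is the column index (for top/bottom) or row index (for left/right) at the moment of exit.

Step 1: enter (0,0), '.' pass, move down to (1,0)
Step 2: enter (1,0), '.' pass, move down to (2,0)
Step 3: enter (2,0), '.' pass, move down to (3,0)
Step 4: enter (3,0), '.' pass, move down to (4,0)
Step 5: enter (4,0), '/' deflects down->left, move left to (4,-1)
Step 6: at (4,-1) — EXIT via left edge, pos 4

Answer: left 4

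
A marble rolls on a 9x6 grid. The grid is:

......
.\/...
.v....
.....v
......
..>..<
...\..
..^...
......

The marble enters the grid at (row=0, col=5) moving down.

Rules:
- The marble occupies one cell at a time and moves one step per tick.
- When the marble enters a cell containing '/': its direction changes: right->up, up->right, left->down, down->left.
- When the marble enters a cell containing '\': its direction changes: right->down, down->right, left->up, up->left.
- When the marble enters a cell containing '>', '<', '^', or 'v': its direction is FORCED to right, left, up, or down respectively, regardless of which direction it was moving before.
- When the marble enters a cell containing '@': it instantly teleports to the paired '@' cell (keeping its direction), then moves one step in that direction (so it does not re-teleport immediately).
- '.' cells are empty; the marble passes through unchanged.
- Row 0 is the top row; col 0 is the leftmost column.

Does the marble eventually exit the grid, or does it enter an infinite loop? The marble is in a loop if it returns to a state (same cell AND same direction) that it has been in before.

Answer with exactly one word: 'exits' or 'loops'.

Answer: loops

Derivation:
Step 1: enter (0,5), '.' pass, move down to (1,5)
Step 2: enter (1,5), '.' pass, move down to (2,5)
Step 3: enter (2,5), '.' pass, move down to (3,5)
Step 4: enter (3,5), 'v' forces down->down, move down to (4,5)
Step 5: enter (4,5), '.' pass, move down to (5,5)
Step 6: enter (5,5), '<' forces down->left, move left to (5,4)
Step 7: enter (5,4), '.' pass, move left to (5,3)
Step 8: enter (5,3), '.' pass, move left to (5,2)
Step 9: enter (5,2), '>' forces left->right, move right to (5,3)
Step 10: enter (5,3), '.' pass, move right to (5,4)
Step 11: enter (5,4), '.' pass, move right to (5,5)
Step 12: enter (5,5), '<' forces right->left, move left to (5,4)
Step 13: at (5,4) dir=left — LOOP DETECTED (seen before)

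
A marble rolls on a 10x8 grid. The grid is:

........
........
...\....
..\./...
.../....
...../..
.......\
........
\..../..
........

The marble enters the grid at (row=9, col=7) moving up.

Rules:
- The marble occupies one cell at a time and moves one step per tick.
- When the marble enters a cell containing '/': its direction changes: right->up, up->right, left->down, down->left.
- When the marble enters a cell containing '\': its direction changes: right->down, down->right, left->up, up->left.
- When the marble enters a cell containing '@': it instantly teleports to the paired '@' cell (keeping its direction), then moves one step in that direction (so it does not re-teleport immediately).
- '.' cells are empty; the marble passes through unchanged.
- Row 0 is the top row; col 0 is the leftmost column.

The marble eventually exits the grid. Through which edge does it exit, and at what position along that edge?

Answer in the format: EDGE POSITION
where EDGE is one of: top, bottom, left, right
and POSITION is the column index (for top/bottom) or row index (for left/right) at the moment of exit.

Step 1: enter (9,7), '.' pass, move up to (8,7)
Step 2: enter (8,7), '.' pass, move up to (7,7)
Step 3: enter (7,7), '.' pass, move up to (6,7)
Step 4: enter (6,7), '\' deflects up->left, move left to (6,6)
Step 5: enter (6,6), '.' pass, move left to (6,5)
Step 6: enter (6,5), '.' pass, move left to (6,4)
Step 7: enter (6,4), '.' pass, move left to (6,3)
Step 8: enter (6,3), '.' pass, move left to (6,2)
Step 9: enter (6,2), '.' pass, move left to (6,1)
Step 10: enter (6,1), '.' pass, move left to (6,0)
Step 11: enter (6,0), '.' pass, move left to (6,-1)
Step 12: at (6,-1) — EXIT via left edge, pos 6

Answer: left 6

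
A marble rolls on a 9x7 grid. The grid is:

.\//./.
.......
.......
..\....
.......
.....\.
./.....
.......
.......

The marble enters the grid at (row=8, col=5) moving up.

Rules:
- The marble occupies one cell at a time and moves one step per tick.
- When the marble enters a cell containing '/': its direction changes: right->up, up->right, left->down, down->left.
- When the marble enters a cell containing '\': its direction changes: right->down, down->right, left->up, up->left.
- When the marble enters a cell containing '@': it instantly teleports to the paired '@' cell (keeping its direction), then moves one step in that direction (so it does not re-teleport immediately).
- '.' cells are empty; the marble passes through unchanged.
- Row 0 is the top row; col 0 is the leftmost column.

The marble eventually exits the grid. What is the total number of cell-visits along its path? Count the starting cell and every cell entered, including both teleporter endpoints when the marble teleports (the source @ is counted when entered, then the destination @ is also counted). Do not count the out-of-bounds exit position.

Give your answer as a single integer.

Step 1: enter (8,5), '.' pass, move up to (7,5)
Step 2: enter (7,5), '.' pass, move up to (6,5)
Step 3: enter (6,5), '.' pass, move up to (5,5)
Step 4: enter (5,5), '\' deflects up->left, move left to (5,4)
Step 5: enter (5,4), '.' pass, move left to (5,3)
Step 6: enter (5,3), '.' pass, move left to (5,2)
Step 7: enter (5,2), '.' pass, move left to (5,1)
Step 8: enter (5,1), '.' pass, move left to (5,0)
Step 9: enter (5,0), '.' pass, move left to (5,-1)
Step 10: at (5,-1) — EXIT via left edge, pos 5
Path length (cell visits): 9

Answer: 9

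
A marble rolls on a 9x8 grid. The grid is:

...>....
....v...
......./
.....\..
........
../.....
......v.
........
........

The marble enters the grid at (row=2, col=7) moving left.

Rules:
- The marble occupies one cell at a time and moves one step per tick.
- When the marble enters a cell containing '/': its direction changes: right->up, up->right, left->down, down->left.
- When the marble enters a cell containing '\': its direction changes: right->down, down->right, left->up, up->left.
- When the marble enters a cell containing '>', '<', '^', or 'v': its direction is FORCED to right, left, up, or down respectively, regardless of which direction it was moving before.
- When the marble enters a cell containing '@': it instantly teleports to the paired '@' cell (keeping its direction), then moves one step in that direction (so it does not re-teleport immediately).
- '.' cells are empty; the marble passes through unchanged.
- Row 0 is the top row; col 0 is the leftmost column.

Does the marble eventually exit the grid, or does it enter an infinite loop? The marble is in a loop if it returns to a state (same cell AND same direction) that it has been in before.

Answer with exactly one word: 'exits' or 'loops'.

Step 1: enter (2,7), '/' deflects left->down, move down to (3,7)
Step 2: enter (3,7), '.' pass, move down to (4,7)
Step 3: enter (4,7), '.' pass, move down to (5,7)
Step 4: enter (5,7), '.' pass, move down to (6,7)
Step 5: enter (6,7), '.' pass, move down to (7,7)
Step 6: enter (7,7), '.' pass, move down to (8,7)
Step 7: enter (8,7), '.' pass, move down to (9,7)
Step 8: at (9,7) — EXIT via bottom edge, pos 7

Answer: exits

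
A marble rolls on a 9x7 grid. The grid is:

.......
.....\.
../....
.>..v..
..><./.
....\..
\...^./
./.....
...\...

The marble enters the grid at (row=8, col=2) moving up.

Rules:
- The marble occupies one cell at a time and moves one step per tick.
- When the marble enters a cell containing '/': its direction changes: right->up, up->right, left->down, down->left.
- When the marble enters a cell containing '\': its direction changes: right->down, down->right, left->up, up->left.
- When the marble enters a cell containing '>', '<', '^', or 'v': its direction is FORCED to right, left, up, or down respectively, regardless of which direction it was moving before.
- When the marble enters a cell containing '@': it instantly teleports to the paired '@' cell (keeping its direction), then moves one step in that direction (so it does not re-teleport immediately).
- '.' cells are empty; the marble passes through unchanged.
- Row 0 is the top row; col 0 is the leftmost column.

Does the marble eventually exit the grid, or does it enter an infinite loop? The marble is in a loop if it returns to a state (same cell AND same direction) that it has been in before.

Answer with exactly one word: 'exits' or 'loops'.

Step 1: enter (8,2), '.' pass, move up to (7,2)
Step 2: enter (7,2), '.' pass, move up to (6,2)
Step 3: enter (6,2), '.' pass, move up to (5,2)
Step 4: enter (5,2), '.' pass, move up to (4,2)
Step 5: enter (4,2), '>' forces up->right, move right to (4,3)
Step 6: enter (4,3), '<' forces right->left, move left to (4,2)
Step 7: enter (4,2), '>' forces left->right, move right to (4,3)
Step 8: at (4,3) dir=right — LOOP DETECTED (seen before)

Answer: loops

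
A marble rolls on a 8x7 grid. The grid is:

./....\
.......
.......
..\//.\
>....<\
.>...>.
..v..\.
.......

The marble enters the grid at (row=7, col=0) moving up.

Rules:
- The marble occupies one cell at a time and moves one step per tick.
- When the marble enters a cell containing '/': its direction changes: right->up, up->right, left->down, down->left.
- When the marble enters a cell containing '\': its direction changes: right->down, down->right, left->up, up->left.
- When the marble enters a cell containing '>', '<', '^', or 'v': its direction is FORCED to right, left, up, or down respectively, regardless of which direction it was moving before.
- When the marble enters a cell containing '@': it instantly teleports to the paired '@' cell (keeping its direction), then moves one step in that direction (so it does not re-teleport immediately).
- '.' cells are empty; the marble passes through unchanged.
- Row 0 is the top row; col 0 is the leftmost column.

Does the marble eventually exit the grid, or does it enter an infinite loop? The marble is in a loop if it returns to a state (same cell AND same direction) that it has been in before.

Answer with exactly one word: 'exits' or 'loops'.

Answer: loops

Derivation:
Step 1: enter (7,0), '.' pass, move up to (6,0)
Step 2: enter (6,0), '.' pass, move up to (5,0)
Step 3: enter (5,0), '.' pass, move up to (4,0)
Step 4: enter (4,0), '>' forces up->right, move right to (4,1)
Step 5: enter (4,1), '.' pass, move right to (4,2)
Step 6: enter (4,2), '.' pass, move right to (4,3)
Step 7: enter (4,3), '.' pass, move right to (4,4)
Step 8: enter (4,4), '.' pass, move right to (4,5)
Step 9: enter (4,5), '<' forces right->left, move left to (4,4)
Step 10: enter (4,4), '.' pass, move left to (4,3)
Step 11: enter (4,3), '.' pass, move left to (4,2)
Step 12: enter (4,2), '.' pass, move left to (4,1)
Step 13: enter (4,1), '.' pass, move left to (4,0)
Step 14: enter (4,0), '>' forces left->right, move right to (4,1)
Step 15: at (4,1) dir=right — LOOP DETECTED (seen before)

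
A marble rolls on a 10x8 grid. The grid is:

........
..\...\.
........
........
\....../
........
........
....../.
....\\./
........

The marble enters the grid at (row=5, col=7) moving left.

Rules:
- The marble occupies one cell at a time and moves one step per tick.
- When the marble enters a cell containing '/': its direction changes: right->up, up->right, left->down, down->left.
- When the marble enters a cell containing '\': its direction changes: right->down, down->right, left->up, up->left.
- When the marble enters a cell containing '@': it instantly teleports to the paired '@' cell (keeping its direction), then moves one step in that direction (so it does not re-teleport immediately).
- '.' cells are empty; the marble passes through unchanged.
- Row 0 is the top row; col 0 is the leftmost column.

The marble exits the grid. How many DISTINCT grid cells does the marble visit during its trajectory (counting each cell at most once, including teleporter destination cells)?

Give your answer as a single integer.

Answer: 8

Derivation:
Step 1: enter (5,7), '.' pass, move left to (5,6)
Step 2: enter (5,6), '.' pass, move left to (5,5)
Step 3: enter (5,5), '.' pass, move left to (5,4)
Step 4: enter (5,4), '.' pass, move left to (5,3)
Step 5: enter (5,3), '.' pass, move left to (5,2)
Step 6: enter (5,2), '.' pass, move left to (5,1)
Step 7: enter (5,1), '.' pass, move left to (5,0)
Step 8: enter (5,0), '.' pass, move left to (5,-1)
Step 9: at (5,-1) — EXIT via left edge, pos 5
Distinct cells visited: 8 (path length 8)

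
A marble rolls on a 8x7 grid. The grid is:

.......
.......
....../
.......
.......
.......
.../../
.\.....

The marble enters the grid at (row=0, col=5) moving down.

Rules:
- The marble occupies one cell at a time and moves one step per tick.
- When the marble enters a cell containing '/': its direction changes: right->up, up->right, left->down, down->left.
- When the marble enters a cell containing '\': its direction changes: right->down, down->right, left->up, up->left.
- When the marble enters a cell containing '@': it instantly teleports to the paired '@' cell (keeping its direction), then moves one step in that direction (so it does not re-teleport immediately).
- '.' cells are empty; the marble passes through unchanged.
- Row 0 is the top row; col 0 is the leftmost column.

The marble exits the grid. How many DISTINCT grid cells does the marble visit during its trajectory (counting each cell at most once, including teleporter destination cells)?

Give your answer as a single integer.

Step 1: enter (0,5), '.' pass, move down to (1,5)
Step 2: enter (1,5), '.' pass, move down to (2,5)
Step 3: enter (2,5), '.' pass, move down to (3,5)
Step 4: enter (3,5), '.' pass, move down to (4,5)
Step 5: enter (4,5), '.' pass, move down to (5,5)
Step 6: enter (5,5), '.' pass, move down to (6,5)
Step 7: enter (6,5), '.' pass, move down to (7,5)
Step 8: enter (7,5), '.' pass, move down to (8,5)
Step 9: at (8,5) — EXIT via bottom edge, pos 5
Distinct cells visited: 8 (path length 8)

Answer: 8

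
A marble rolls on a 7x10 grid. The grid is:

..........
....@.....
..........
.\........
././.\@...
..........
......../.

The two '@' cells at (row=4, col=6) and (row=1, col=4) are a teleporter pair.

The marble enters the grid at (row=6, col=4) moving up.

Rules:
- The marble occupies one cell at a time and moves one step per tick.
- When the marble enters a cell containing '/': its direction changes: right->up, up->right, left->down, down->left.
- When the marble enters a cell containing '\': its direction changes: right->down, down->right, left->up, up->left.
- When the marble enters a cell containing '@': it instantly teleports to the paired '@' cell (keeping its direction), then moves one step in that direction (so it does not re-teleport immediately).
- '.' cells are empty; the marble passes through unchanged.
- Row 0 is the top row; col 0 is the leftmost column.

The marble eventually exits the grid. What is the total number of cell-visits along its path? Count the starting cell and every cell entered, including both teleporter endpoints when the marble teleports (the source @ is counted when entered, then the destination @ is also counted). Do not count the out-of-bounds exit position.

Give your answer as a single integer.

Answer: 11

Derivation:
Step 1: enter (6,4), '.' pass, move up to (5,4)
Step 2: enter (5,4), '.' pass, move up to (4,4)
Step 3: enter (4,4), '.' pass, move up to (3,4)
Step 4: enter (3,4), '.' pass, move up to (2,4)
Step 5: enter (2,4), '.' pass, move up to (1,4)
Step 6: enter (1,4), '@' teleport (1,4)->(4,6), also enter (4,6), move up to (3,6)
Step 7: enter (3,6), '.' pass, move up to (2,6)
Step 8: enter (2,6), '.' pass, move up to (1,6)
Step 9: enter (1,6), '.' pass, move up to (0,6)
Step 10: enter (0,6), '.' pass, move up to (-1,6)
Step 11: at (-1,6) — EXIT via top edge, pos 6
Path length (cell visits): 11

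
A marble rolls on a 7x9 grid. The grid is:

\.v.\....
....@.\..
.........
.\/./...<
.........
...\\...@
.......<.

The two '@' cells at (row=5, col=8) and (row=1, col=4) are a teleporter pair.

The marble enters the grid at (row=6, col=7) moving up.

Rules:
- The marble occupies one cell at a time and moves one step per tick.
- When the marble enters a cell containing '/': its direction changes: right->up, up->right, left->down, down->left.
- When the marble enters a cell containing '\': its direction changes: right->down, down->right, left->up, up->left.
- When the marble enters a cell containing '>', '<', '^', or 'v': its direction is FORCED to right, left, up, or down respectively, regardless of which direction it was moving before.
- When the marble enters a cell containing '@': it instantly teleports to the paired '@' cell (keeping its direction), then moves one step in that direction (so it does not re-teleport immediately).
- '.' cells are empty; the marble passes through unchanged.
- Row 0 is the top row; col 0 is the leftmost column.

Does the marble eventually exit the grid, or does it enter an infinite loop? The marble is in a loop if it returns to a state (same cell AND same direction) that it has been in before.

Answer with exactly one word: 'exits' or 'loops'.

Step 1: enter (6,7), '<' forces up->left, move left to (6,6)
Step 2: enter (6,6), '.' pass, move left to (6,5)
Step 3: enter (6,5), '.' pass, move left to (6,4)
Step 4: enter (6,4), '.' pass, move left to (6,3)
Step 5: enter (6,3), '.' pass, move left to (6,2)
Step 6: enter (6,2), '.' pass, move left to (6,1)
Step 7: enter (6,1), '.' pass, move left to (6,0)
Step 8: enter (6,0), '.' pass, move left to (6,-1)
Step 9: at (6,-1) — EXIT via left edge, pos 6

Answer: exits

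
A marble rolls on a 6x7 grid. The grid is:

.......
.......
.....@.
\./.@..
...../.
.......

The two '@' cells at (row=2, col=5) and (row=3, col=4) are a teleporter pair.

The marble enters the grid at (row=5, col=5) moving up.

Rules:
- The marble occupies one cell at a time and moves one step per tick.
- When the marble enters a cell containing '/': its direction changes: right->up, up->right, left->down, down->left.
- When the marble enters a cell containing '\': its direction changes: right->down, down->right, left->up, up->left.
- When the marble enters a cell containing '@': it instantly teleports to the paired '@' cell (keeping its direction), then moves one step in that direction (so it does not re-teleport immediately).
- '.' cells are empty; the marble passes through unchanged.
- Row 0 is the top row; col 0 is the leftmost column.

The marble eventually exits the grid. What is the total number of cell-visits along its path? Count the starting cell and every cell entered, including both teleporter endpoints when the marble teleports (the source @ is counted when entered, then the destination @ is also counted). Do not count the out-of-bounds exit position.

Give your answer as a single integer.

Step 1: enter (5,5), '.' pass, move up to (4,5)
Step 2: enter (4,5), '/' deflects up->right, move right to (4,6)
Step 3: enter (4,6), '.' pass, move right to (4,7)
Step 4: at (4,7) — EXIT via right edge, pos 4
Path length (cell visits): 3

Answer: 3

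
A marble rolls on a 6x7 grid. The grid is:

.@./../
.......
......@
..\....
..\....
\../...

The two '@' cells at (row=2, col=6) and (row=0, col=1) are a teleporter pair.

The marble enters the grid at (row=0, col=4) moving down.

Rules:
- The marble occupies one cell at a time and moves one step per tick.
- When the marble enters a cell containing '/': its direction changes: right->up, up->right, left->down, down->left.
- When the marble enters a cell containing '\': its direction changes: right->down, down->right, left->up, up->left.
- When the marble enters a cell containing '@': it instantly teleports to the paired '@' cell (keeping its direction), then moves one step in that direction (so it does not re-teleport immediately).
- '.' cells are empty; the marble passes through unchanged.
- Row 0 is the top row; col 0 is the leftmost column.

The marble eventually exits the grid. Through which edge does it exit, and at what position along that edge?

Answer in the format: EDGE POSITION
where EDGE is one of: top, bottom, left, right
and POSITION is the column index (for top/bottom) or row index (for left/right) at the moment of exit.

Step 1: enter (0,4), '.' pass, move down to (1,4)
Step 2: enter (1,4), '.' pass, move down to (2,4)
Step 3: enter (2,4), '.' pass, move down to (3,4)
Step 4: enter (3,4), '.' pass, move down to (4,4)
Step 5: enter (4,4), '.' pass, move down to (5,4)
Step 6: enter (5,4), '.' pass, move down to (6,4)
Step 7: at (6,4) — EXIT via bottom edge, pos 4

Answer: bottom 4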